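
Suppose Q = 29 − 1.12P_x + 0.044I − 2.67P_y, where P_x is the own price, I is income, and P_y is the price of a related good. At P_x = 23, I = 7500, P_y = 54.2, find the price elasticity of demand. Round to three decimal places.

Substituting, Q = 29 − 1.12(23) + 0.044(7500) − 2.67(54.2) = 29 − 25.76 + 330 − 144.714 = 188.526.
∂Q/∂P_x = −1.12, so E_p = (−1.12)·(23/188.526) ≈ -0.137.
|E_p| < 1: demand is inelastic.

-0.137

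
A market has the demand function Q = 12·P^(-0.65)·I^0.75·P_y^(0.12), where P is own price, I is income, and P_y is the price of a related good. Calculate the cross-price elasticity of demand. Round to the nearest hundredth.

For a Cobb–Douglas (constant-elasticity) form Q = A·P_y^α·…, the elasticity with respect to P_y equals the exponent α at every point.
Here the exponent on P_y is 0.12, so the cross-price elasticity of demand is 0.12.

0.12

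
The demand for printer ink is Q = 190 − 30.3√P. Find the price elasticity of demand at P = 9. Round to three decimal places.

At P = 9, Q = 99.1.
dQ/dP = −30.3/(2√P) = −30.3/(2·3).
Point elasticity E = (dQ/dP)·(P/Q) = -5.05 × 9/99.1 ≈ -0.459.
|E| < 1, so demand is inelastic at this price.

-0.459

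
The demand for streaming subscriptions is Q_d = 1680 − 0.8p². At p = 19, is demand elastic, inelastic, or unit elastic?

inelastic

At p = 19, Q_d = 1391.2.
dQ_d/dp = −2·0.8·p = −30.4.
Point elasticity E = (dQ_d/dp)·(p/Q_d) = -30.4 × 19/1391.2 ≈ -0.415.
|E| ≈ 0.415 < 1, so demand is inelastic.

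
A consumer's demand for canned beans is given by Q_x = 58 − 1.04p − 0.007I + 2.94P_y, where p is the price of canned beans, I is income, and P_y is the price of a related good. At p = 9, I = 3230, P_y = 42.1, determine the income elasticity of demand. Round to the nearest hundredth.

First evaluate Q_x: 58 − 1.04(9) − 0.007(3230) + 2.94(42.1) = 58 − 9.36 − 22.61 + 123.774 = 149.804.
∂Q_x/∂I = −0.007, so E_I = -0.007·(3230/149.804) ≈ -0.15.
E_I < 0: inferior good.

-0.15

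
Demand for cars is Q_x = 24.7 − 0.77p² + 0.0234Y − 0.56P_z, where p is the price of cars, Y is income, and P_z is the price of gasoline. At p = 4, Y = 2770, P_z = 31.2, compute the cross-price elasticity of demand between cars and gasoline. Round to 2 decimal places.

-0.29

First evaluate Q_x: 24.7 − 0.77(4)² + 0.0234(2770) − 0.56(31.2) = 24.7 − 12.32 + 64.818 − 17.472 = 59.726.
∂Q_x/∂P_z = −0.56, so E_xy = -0.56·(31.2/59.726) ≈ -0.29.
E_xy < 0: the goods are complements.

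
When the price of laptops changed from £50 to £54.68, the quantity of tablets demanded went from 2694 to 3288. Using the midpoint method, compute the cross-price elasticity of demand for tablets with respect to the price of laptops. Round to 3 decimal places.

2.221

%ΔQ_x = (3288 − 2694)/[(2694+3288)/2] = 594/2991 ≈ 0.1986.
%ΔP_y = (54.68 − 50)/[(50+54.68)/2] ≈ 0.0894.
E_xy = 0.1986/0.0894 ≈ 2.221.
E_xy > 0, so tablets and laptops are substitutes.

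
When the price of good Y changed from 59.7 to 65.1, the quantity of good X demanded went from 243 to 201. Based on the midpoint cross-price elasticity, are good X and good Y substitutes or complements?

complements

%ΔQ_x = (201 − 243)/[(243+201)/2] = -42/222 ≈ -0.1892.
%ΔP_y = (65.1 − 59.7)/[(59.7+65.1)/2] ≈ 0.0865.
E_xy = -0.1892/0.0865 ≈ -2.186.
E_xy < 0, so the goods are complements.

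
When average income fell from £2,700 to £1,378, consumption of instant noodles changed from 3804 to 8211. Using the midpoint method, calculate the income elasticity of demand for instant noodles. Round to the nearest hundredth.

-1.13

%ΔQ = (8211 − 3804)/[(3804+8211)/2] = 4407/6007.5 ≈ 0.7336.
%ΔI = (1,378 − 2,700)/[(2,700+1,378)/2] = -1322/2039 ≈ -0.6484.
E_I = %ΔQ/%ΔI ≈ -1.13.
E_I < 0: inferior good.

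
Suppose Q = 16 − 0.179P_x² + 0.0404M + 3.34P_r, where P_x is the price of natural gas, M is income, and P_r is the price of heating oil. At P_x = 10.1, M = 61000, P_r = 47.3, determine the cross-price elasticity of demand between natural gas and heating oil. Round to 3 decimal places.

0.060

Q = 16 − 0.179(10.1)² + 0.0404(61000) + 3.34(47.3) = 16 − 18.2598 + 2464.4 + 157.982 = 2620.1222.
∂Q/∂P_r = +3.34, so E_xy = 3.34·(47.3/2620.1222) ≈ 0.060.
E_xy > 0: the goods are substitutes.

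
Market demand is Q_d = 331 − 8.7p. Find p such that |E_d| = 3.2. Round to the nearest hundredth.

Set −bp/(a − bp) = −3.2 ⇒ bp = 3.2(a − bp) ⇒ bp(1+3.2) = 3.2·a.
p = 3.2·331/(8.7·4.2) ≈ 28.99.

28.99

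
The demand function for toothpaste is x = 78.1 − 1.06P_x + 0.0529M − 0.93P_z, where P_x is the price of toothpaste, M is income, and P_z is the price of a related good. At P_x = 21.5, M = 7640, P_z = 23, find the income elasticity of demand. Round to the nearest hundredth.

At the given point, x = 78.1 − 1.06(21.5) + 0.0529(7640) − 0.93(23) = 78.1 − 22.79 + 404.156 − 21.39 = 438.076.
∂x/∂M = +0.0529, so E_I = 0.0529·(7640/438.076) ≈ 0.92.
E_I ∈ (0,1): normal good (necessity).

0.92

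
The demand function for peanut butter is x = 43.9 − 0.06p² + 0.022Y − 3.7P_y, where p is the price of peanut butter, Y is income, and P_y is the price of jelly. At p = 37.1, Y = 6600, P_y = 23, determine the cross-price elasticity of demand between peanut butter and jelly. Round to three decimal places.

Substituting, x = 43.9 − 0.06(37.1)² + 0.022(6600) − 3.7(23) = 43.9 − 82.5846 + 145.2 − 85.1 = 21.4154.
∂x/∂P_y = −3.7, so E_xy = -3.7·(23/21.4154) ≈ -3.974.
E_xy < 0: the goods are complements.

-3.974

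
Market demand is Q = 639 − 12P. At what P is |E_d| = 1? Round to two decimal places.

For linear demand Q = a − bP, E = −bP/(a − bP). |E| = 1 ⇒ bP = a − bP ⇒ P = a/(2b).
P = 639/(2·12) ≈ 26.63.

26.63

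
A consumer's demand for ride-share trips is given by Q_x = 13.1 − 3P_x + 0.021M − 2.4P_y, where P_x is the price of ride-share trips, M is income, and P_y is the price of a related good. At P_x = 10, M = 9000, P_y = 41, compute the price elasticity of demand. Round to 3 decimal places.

First evaluate Q_x: 13.1 − 3(10) + 0.021(9000) − 2.4(41) = 13.1 − 30 + 189 − 98.4 = 73.7.
∂Q_x/∂P_x = −3, so E_p = (−3)·(10/73.7) ≈ -0.407.
|E_p| < 1: demand is inelastic.

-0.407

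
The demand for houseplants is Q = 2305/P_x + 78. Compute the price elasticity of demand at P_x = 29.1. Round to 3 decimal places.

At P_x = 29.1, Q = 157.2096.
dQ/dP_x = −2305/P_x² = −2.722.
Point elasticity E = (dQ/dP_x)·(P_x/Q) = -2.722 × 29.1/157.2096 ≈ -0.504.
|E| < 1, so demand is inelastic at this price.

-0.504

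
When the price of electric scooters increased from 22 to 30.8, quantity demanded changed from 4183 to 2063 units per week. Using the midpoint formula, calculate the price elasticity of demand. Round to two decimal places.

%Δq = (2063 − 4183)/[(4183 + 2063)/2] = -2120/3123 ≈ -0.6788.
%ΔP = (30.8 − 22)/[(22 + 30.8)/2] = 8.8/26.4 ≈ 0.3333.
Arc elasticity E = %Δq/%ΔP ≈ -0.6788/0.3333 ≈ -2.04.
|E| > 1: demand is elastic over this range.

-2.04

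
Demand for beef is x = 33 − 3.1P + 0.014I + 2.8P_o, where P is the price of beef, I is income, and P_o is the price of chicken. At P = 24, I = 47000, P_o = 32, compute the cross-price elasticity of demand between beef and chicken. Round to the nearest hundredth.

0.13

x = 33 − 3.1(24) + 0.014(47000) + 2.8(32) = 33 − 74.4 + 658 + 89.6 = 706.2.
∂x/∂P_o = +2.8, so E_xy = 2.8·(32/706.2) ≈ 0.13.
E_xy > 0: the goods are substitutes.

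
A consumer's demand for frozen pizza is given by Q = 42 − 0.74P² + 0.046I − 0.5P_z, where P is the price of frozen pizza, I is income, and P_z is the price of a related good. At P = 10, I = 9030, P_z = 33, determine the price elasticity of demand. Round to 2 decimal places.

-0.40

Evaluating quantity at (P, I, P_z) gives Q = 42 − 0.74(10)² + 0.046(9030) − 0.5(33) = 42 − 74 + 415.38 − 16.5 = 366.88.
∂Q/∂P = −2·0.74·P = -14.8, so E_p = -14.8·(10/366.88) ≈ -0.40.
|E_p| < 1: demand is inelastic.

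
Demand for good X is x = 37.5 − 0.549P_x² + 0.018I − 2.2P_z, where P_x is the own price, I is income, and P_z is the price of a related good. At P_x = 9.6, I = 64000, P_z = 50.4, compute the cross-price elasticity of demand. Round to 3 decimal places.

-0.108

Evaluating quantity at (P_x, I, P_z) gives x = 37.5 − 0.549(9.6)² + 0.018(64000) − 2.2(50.4) = 37.5 − 50.5958 + 1152 − 110.88 = 1028.0242.
∂x/∂P_z = −2.2, so E_xy = -2.2·(50.4/1028.0242) ≈ -0.108.
E_xy < 0: the goods are complements.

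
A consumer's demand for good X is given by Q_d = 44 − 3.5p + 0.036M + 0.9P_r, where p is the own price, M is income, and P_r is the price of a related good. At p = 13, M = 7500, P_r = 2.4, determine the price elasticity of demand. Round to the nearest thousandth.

First evaluate Q_d: 44 − 3.5(13) + 0.036(7500) + 0.9(2.4) = 44 − 45.5 + 270 + 2.16 = 270.66.
∂Q_d/∂p = −3.5, so E_p = (−3.5)·(13/270.66) ≈ -0.168.
|E_p| < 1: demand is inelastic.

-0.168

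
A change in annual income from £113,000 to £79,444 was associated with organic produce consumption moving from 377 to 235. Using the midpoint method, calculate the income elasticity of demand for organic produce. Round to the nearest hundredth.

%ΔQ = (235 − 377)/[(377+235)/2] = -142/306 ≈ -0.4641.
%ΔY = (79,444 − 113,000)/[(113,000+79,444)/2] = -33556/96222 ≈ -0.3487.
E_I = %ΔQ/%ΔY ≈ 1.33.
E_I > 1: normal good (luxury).

1.33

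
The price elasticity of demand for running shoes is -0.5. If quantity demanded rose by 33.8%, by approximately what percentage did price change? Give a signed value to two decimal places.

%ΔQ ≈ E × %ΔP ⇒ %ΔP = %ΔQ / E = (33.8%)/(-0.5) = -67.60%.

-67.60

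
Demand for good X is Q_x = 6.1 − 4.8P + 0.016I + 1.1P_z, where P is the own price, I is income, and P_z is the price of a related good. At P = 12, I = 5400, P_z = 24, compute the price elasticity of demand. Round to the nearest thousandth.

Substituting, Q_x = 6.1 − 4.8(12) + 0.016(5400) + 1.1(24) = 6.1 − 57.6 + 86.4 + 26.4 = 61.3.
∂Q_x/∂P = −4.8, so E_p = (−4.8)·(12/61.3) ≈ -0.940.
|E_p| < 1: demand is inelastic.

-0.940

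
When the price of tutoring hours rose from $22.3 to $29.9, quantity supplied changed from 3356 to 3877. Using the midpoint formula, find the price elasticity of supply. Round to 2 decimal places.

%Δq = (3877 − 3356)/[(3356 + 3877)/2] = 521/3616.5 ≈ 0.1441.
%Δp = (29.9 − 22.3)/[(22.3 + 29.9)/2] = 7.6/26.1 ≈ 0.2912.
Arc elasticity E = %Δq/%Δp ≈ 0.1441/0.2912 ≈ 0.49.
|E| < 1: supply is inelastic over this range.

0.49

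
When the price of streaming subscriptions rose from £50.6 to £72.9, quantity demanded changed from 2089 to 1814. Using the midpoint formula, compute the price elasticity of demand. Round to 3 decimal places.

-0.390

%ΔQ = (1814 − 2089)/[(2089 + 1814)/2] = -275/1951.5 ≈ -0.1409.
%Δp = (72.9 − 50.6)/[(50.6 + 72.9)/2] = 22.3/61.75 ≈ 0.3611.
Arc elasticity E = %ΔQ/%Δp ≈ -0.1409/0.3611 ≈ -0.390.
|E| < 1: demand is inelastic over this range.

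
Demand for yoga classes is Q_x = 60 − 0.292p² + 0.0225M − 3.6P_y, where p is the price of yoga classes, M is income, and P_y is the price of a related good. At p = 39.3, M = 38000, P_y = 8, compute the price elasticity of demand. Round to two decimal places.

-2.07

At the given point, Q_x = 60 − 0.292(39.3)² + 0.0225(38000) − 3.6(8) = 60 − 450.9911 + 855 − 28.8 = 435.2089.
∂Q_x/∂p = −2·0.292·p = -22.9512, so E_p = -22.9512·(39.3/435.2089) ≈ -2.07.
|E_p| > 1: demand is elastic.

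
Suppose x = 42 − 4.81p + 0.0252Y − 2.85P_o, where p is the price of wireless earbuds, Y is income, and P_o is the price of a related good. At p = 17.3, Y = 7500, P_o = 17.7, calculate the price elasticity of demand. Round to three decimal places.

Evaluating quantity at (p, Y, P_o) gives x = 42 − 4.81(17.3) + 0.0252(7500) − 2.85(17.7) = 42 − 83.213 + 189 − 50.445 = 97.342.
∂x/∂p = −4.81, so E_p = (−4.81)·(17.3/97.342) ≈ -0.855.
|E_p| < 1: demand is inelastic.

-0.855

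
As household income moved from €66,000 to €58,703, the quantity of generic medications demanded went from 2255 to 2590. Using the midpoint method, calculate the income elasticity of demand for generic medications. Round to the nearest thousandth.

-1.182

%ΔQ = (2590 − 2255)/[(2255+2590)/2] = 335/2422.5 ≈ 0.1383.
%ΔI = (58,703 − 66,000)/[(66,000+58,703)/2] = -7297/62351.5 ≈ -0.1170.
E_I = %ΔQ/%ΔI ≈ -1.182.
E_I < 0: inferior good.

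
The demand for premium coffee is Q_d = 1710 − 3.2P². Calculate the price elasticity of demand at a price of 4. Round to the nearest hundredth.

At P = 4, Q_d = 1658.8.
dQ_d/dP = −2·3.2·P = −25.6.
Point elasticity E = (dQ_d/dP)·(P/Q_d) = -25.6 × 4/1658.8 ≈ -0.06.
|E| < 1, so demand is inelastic at this price.

-0.06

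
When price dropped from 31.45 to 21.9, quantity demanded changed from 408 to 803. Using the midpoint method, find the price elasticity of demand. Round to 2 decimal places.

%Δq = (803 − 408)/[(408 + 803)/2] = 395/605.5 ≈ 0.6524.
%Δp = (21.9 − 31.45)/[(31.45 + 21.9)/2] = -9.55/26.675 ≈ -0.3580.
Arc elasticity E = %Δq/%Δp ≈ 0.6524/-0.3580 ≈ -1.82.
|E| > 1: demand is elastic over this range.

-1.82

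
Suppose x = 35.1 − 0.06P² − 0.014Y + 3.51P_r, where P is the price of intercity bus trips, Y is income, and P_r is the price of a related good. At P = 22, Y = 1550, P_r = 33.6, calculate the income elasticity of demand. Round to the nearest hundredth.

-0.21

Evaluating quantity at (P, Y, P_r) gives x = 35.1 − 0.06(22)² − 0.014(1550) + 3.51(33.6) = 35.1 − 29.04 − 21.7 + 117.936 = 102.296.
∂x/∂Y = −0.014, so E_I = -0.014·(1550/102.296) ≈ -0.21.
E_I < 0: inferior good.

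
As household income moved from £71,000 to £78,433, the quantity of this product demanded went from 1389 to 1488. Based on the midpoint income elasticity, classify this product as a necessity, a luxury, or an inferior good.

%ΔQ = (1488 − 1389)/[(1389+1488)/2] = 99/1438.5 ≈ 0.0688.
%ΔI = (78,433 − 71,000)/[(71,000+78,433)/2] = 7433/74716.5 ≈ 0.0995.
E_I = %ΔQ/%ΔI ≈ 0.692.
E_I ∈ (0,1): normal good (necessity).

necessity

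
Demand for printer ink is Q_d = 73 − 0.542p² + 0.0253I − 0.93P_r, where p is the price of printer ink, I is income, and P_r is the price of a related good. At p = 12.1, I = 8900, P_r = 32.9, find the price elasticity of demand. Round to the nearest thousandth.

-0.843

Evaluating quantity at (p, I, P_r) gives Q_d = 73 − 0.542(12.1)² + 0.0253(8900) − 0.93(32.9) = 73 − 79.3542 + 225.17 − 30.597 = 188.2188.
∂Q_d/∂p = −2·0.542·p = -13.1164, so E_p = -13.1164·(12.1/188.2188) ≈ -0.843.
|E_p| < 1: demand is inelastic.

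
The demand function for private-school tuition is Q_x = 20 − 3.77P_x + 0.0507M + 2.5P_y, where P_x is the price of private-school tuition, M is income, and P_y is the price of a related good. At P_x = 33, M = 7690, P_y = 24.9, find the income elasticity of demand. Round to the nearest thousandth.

At the given point, Q_x = 20 − 3.77(33) + 0.0507(7690) + 2.5(24.9) = 20 − 124.41 + 389.883 + 62.25 = 347.723.
∂Q_x/∂M = +0.0507, so E_I = 0.0507·(7690/347.723) ≈ 1.121.
E_I > 1: normal good (luxury).

1.121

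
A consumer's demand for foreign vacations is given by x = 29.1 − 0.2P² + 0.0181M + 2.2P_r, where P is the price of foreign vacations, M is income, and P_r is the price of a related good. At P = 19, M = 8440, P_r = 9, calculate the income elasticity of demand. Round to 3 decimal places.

x = 29.1 − 0.2(19)² + 0.0181(8440) + 2.2(9) = 29.1 − 72.2 + 152.764 + 19.8 = 129.464.
∂x/∂M = +0.0181, so E_I = 0.0181·(8440/129.464) ≈ 1.180.
E_I > 1: normal good (luxury).

1.180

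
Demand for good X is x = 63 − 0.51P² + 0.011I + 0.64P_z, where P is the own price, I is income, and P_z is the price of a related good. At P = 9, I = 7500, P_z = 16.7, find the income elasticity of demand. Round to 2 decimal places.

0.72

Substituting, x = 63 − 0.51(9)² + 0.011(7500) + 0.64(16.7) = 63 − 41.31 + 82.5 + 10.688 = 114.878.
∂x/∂I = +0.011, so E_I = 0.011·(7500/114.878) ≈ 0.72.
E_I ∈ (0,1): normal good (necessity).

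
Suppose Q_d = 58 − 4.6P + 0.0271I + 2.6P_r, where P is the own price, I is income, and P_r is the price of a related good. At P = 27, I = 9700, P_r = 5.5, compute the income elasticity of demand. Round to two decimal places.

Evaluating quantity at (P, I, P_r) gives Q_d = 58 − 4.6(27) + 0.0271(9700) + 2.6(5.5) = 58 − 124.2 + 262.87 + 14.3 = 210.97.
∂Q_d/∂I = +0.0271, so E_I = 0.0271·(9700/210.97) ≈ 1.25.
E_I > 1: normal good (luxury).

1.25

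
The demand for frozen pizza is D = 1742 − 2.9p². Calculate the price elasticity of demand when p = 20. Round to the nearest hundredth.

At p = 20, D = 582.
dD/dp = −2·2.9·p = −116.
Point elasticity E = (dD/dp)·(p/D) = -116 × 20/582 ≈ -3.99.
|E| > 1, so demand is elastic at this price.

-3.99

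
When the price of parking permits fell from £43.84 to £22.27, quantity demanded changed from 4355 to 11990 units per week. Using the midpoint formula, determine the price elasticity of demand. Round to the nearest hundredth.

%Δq = (11990 − 4355)/[(4355 + 11990)/2] = 7635/8172.5 ≈ 0.9342.
%ΔP = (22.27 − 43.84)/[(43.84 + 22.27)/2] = -21.57/33.055 ≈ -0.6525.
Arc elasticity E = %Δq/%ΔP ≈ 0.9342/-0.6525 ≈ -1.43.
|E| > 1: demand is elastic over this range.

-1.43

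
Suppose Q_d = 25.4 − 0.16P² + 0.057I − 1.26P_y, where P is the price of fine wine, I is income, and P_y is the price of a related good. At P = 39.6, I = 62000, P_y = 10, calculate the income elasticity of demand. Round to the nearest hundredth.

1.07

First evaluate Q_d: 25.4 − 0.16(39.6)² + 0.057(62000) − 1.26(10) = 25.4 − 250.9056 + 3534 − 12.6 = 3295.8944.
∂Q_d/∂I = +0.057, so E_I = 0.057·(62000/3295.8944) ≈ 1.07.
E_I > 1: normal good (luxury).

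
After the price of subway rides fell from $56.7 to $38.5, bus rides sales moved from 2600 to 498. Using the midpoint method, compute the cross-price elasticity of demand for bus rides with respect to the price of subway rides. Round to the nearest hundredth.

3.55

%ΔQ_x = (498 − 2600)/[(2600+498)/2] = -2102/1549 ≈ -1.3570.
%ΔP_y = (38.5 − 56.7)/[(56.7+38.5)/2] ≈ -0.3824.
E_xy = -1.3570/-0.3824 ≈ 3.55.
E_xy > 0, so bus rides and subway rides are substitutes.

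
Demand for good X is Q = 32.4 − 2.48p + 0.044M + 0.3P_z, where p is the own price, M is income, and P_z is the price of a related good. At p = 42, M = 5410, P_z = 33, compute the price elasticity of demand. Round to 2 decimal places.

At the given point, Q = 32.4 − 2.48(42) + 0.044(5410) + 0.3(33) = 32.4 − 104.16 + 238.04 + 9.9 = 176.18.
∂Q/∂p = −2.48, so E_p = (−2.48)·(42/176.18) ≈ -0.59.
|E_p| < 1: demand is inelastic.

-0.59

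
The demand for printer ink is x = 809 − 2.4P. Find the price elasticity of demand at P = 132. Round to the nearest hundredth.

At P = 132, x = 492.2.
dx/dP = −2.4.
Point elasticity E = (dx/dP)·(P/x) = -2.4 × 132/492.2 ≈ -0.64.
|E| < 1, so demand is inelastic at this price.

-0.64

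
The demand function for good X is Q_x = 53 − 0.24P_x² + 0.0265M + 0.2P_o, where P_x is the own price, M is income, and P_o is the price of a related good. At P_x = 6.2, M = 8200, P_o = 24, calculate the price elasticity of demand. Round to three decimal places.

-0.069

At the given point, Q_x = 53 − 0.24(6.2)² + 0.0265(8200) + 0.2(24) = 53 − 9.2256 + 217.3 + 4.8 = 265.8744.
∂Q_x/∂P_x = −2·0.24·P_x = -2.976, so E_p = -2.976·(6.2/265.8744) ≈ -0.069.
|E_p| < 1: demand is inelastic.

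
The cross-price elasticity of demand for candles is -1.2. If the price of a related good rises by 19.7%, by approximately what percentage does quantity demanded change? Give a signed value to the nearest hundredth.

%ΔQ ≈ E × %ΔP_y = (-1.2) × (19.7%) = -23.64%.

-23.64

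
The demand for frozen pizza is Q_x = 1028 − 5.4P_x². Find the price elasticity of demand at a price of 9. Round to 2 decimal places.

At P_x = 9, Q_x = 590.6.
dQ_x/dP_x = −2·5.4·P_x = −97.2.
Point elasticity E = (dQ_x/dP_x)·(P_x/Q_x) = -97.2 × 9/590.6 ≈ -1.48.
|E| > 1, so demand is elastic at this price.

-1.48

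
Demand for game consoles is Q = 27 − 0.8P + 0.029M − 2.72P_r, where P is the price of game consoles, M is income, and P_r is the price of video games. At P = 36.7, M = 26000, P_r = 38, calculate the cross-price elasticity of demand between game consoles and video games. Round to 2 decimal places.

-0.16

Evaluating quantity at (P, M, P_r) gives Q = 27 − 0.8(36.7) + 0.029(26000) − 2.72(38) = 27 − 29.36 + 754 − 103.36 = 648.28.
∂Q/∂P_r = −2.72, so E_xy = -2.72·(38/648.28) ≈ -0.16.
E_xy < 0: the goods are complements.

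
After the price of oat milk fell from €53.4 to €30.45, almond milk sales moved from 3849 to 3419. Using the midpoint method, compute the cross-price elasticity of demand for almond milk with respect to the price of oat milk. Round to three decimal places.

0.216

%ΔQ_x = (3419 − 3849)/[(3849+3419)/2] = -430/3634 ≈ -0.1183.
%ΔP_y = (30.45 − 53.4)/[(53.4+30.45)/2] ≈ -0.5474.
E_xy = -0.1183/-0.5474 ≈ 0.216.
E_xy > 0, so almond milk and oat milk are substitutes.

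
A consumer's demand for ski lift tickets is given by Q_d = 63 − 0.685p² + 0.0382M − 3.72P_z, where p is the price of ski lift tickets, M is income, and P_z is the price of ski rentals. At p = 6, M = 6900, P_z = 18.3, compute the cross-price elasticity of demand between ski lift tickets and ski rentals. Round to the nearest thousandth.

First evaluate Q_d: 63 − 0.685(6)² + 0.0382(6900) − 3.72(18.3) = 63 − 24.66 + 263.58 − 68.076 = 233.844.
∂Q_d/∂P_z = −3.72, so E_xy = -3.72·(18.3/233.844) ≈ -0.291.
E_xy < 0: the goods are complements.

-0.291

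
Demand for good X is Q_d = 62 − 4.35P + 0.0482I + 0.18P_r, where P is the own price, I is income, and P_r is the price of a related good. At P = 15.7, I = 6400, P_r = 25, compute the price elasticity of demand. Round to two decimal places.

Evaluating quantity at (P, I, P_r) gives Q_d = 62 − 4.35(15.7) + 0.0482(6400) + 0.18(25) = 62 − 68.295 + 308.48 + 4.5 = 306.685.
∂Q_d/∂P = −4.35, so E_p = (−4.35)·(15.7/306.685) ≈ -0.22.
|E_p| < 1: demand is inelastic.

-0.22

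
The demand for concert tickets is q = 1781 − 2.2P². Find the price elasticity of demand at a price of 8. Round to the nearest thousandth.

-0.172

At P = 8, q = 1640.2.
dq/dP = −2·2.2·P = −35.2.
Point elasticity E = (dq/dP)·(P/q) = -35.2 × 8/1640.2 ≈ -0.172.
|E| < 1, so demand is inelastic at this price.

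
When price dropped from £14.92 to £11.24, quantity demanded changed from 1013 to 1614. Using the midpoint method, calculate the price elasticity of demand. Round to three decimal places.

%Δq = (1614 − 1013)/[(1013 + 1614)/2] = 601/1313.5 ≈ 0.4576.
%Δp = (11.24 − 14.92)/[(14.92 + 11.24)/2] = -3.68/13.08 ≈ -0.2813.
Arc elasticity E = %Δq/%Δp ≈ 0.4576/-0.2813 ≈ -1.626.
|E| > 1: demand is elastic over this range.

-1.626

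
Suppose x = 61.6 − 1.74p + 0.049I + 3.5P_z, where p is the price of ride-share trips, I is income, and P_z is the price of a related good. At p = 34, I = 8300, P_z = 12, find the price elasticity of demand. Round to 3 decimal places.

Substituting, x = 61.6 − 1.74(34) + 0.049(8300) + 3.5(12) = 61.6 − 59.16 + 406.7 + 42 = 451.14.
∂x/∂p = −1.74, so E_p = (−1.74)·(34/451.14) ≈ -0.131.
|E_p| < 1: demand is inelastic.

-0.131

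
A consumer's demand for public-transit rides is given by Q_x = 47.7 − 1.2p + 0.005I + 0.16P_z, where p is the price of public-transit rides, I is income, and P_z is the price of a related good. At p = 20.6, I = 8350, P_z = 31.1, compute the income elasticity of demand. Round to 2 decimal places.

Evaluating quantity at (p, I, P_z) gives Q_x = 47.7 − 1.2(20.6) + 0.005(8350) + 0.16(31.1) = 47.7 − 24.72 + 41.75 + 4.976 = 69.706.
∂Q_x/∂I = +0.005, so E_I = 0.005·(8350/69.706) ≈ 0.60.
E_I ∈ (0,1): normal good (necessity).

0.60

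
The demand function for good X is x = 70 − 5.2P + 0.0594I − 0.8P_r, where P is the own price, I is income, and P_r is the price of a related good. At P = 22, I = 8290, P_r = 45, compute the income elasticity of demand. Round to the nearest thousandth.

Substituting, x = 70 − 5.2(22) + 0.0594(8290) − 0.8(45) = 70 − 114.4 + 492.426 − 36 = 412.026.
∂x/∂I = +0.0594, so E_I = 0.0594·(8290/412.026) ≈ 1.195.
E_I > 1: normal good (luxury).

1.195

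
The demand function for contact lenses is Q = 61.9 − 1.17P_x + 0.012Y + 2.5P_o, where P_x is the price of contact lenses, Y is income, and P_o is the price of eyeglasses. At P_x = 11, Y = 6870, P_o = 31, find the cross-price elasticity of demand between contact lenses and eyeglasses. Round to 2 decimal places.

At the given point, Q = 61.9 − 1.17(11) + 0.012(6870) + 2.5(31) = 61.9 − 12.87 + 82.44 + 77.5 = 208.97.
∂Q/∂P_o = +2.5, so E_xy = 2.5·(31/208.97) ≈ 0.37.
E_xy > 0: the goods are substitutes.

0.37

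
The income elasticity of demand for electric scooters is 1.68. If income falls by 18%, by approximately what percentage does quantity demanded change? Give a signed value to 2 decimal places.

-30.24

%ΔQ ≈ E × %ΔI = (1.68) × (-18%) = -30.24%.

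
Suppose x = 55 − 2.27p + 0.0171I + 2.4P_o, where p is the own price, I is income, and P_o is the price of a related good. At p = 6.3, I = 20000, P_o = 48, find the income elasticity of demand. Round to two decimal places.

0.69

First evaluate x: 55 − 2.27(6.3) + 0.0171(20000) + 2.4(48) = 55 − 14.301 + 342 + 115.2 = 497.899.
∂x/∂I = +0.0171, so E_I = 0.0171·(20000/497.899) ≈ 0.69.
E_I ∈ (0,1): normal good (necessity).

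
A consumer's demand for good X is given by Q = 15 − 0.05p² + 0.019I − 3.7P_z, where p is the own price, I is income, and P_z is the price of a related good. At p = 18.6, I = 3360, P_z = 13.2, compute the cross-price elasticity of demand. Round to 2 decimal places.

At the given point, Q = 15 − 0.05(18.6)² + 0.019(3360) − 3.7(13.2) = 15 − 17.298 + 63.84 − 48.84 = 12.702.
∂Q/∂P_z = −3.7, so E_xy = -3.7·(13.2/12.702) ≈ -3.85.
E_xy < 0: the goods are complements.

-3.85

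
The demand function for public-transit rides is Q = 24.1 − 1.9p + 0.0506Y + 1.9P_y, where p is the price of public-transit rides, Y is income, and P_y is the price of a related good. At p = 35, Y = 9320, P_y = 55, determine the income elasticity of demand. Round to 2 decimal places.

Substituting, Q = 24.1 − 1.9(35) + 0.0506(9320) + 1.9(55) = 24.1 − 66.5 + 471.592 + 104.5 = 533.692.
∂Q/∂Y = +0.0506, so E_I = 0.0506·(9320/533.692) ≈ 0.88.
E_I ∈ (0,1): normal good (necessity).

0.88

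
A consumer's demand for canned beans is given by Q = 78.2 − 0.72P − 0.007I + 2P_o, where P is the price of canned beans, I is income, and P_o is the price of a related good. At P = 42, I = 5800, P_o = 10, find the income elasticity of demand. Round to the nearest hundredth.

Q = 78.2 − 0.72(42) − 0.007(5800) + 2(10) = 78.2 − 30.24 − 40.6 + 20 = 27.36.
∂Q/∂I = −0.007, so E_I = -0.007·(5800/27.36) ≈ -1.48.
E_I < 0: inferior good.

-1.48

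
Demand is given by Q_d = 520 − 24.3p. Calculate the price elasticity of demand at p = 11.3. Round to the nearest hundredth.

-1.12

At p = 11.3, Q_d = 245.41.
dQ_d/dp = −24.3.
Point elasticity E = (dQ_d/dp)·(p/Q_d) = -24.3 × 11.3/245.41 ≈ -1.12.
|E| > 1, so demand is elastic at this price.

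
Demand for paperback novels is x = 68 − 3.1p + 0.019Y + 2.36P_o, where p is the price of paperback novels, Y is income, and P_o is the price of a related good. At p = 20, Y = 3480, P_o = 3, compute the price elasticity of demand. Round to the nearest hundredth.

-0.78

Substituting, x = 68 − 3.1(20) + 0.019(3480) + 2.36(3) = 68 − 62 + 66.12 + 7.08 = 79.2.
∂x/∂p = −3.1, so E_p = (−3.1)·(20/79.2) ≈ -0.78.
|E_p| < 1: demand is inelastic.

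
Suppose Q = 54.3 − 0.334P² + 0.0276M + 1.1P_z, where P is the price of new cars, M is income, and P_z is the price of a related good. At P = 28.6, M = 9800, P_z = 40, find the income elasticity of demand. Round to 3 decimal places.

At the given point, Q = 54.3 − 0.334(28.6)² + 0.0276(9800) + 1.1(40) = 54.3 − 273.1986 + 270.48 + 44 = 95.5814.
∂Q/∂M = +0.0276, so E_I = 0.0276·(9800/95.5814) ≈ 2.830.
E_I > 1: normal good (luxury).

2.830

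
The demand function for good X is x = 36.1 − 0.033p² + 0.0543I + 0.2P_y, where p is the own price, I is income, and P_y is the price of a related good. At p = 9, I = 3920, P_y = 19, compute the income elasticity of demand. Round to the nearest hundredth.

First evaluate x: 36.1 − 0.033(9)² + 0.0543(3920) + 0.2(19) = 36.1 − 2.673 + 212.856 + 3.8 = 250.083.
∂x/∂I = +0.0543, so E_I = 0.0543·(3920/250.083) ≈ 0.85.
E_I ∈ (0,1): normal good (necessity).

0.85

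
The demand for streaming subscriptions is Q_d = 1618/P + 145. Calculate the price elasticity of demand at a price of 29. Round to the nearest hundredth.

At P = 29, Q_d = 200.7931.
dQ_d/dP = −1618/P² = −1.9239.
Point elasticity E = (dQ_d/dP)·(P/Q_d) = -1.9239 × 29/200.7931 ≈ -0.28.
|E| < 1, so demand is inelastic at this price.

-0.28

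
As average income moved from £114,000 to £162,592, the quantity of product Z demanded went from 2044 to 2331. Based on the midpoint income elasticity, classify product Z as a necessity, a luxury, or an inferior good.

necessity

%ΔQ = (2331 − 2044)/[(2044+2331)/2] = 287/2187.5 ≈ 0.1312.
%ΔI = (162,592 − 114,000)/[(114,000+162,592)/2] = 48592/138296 ≈ 0.3514.
E_I = %ΔQ/%ΔI ≈ 0.373.
E_I ∈ (0,1): normal good (necessity).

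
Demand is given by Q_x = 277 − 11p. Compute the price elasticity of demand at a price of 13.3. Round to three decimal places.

At p = 13.3, Q_x = 130.7.
dQ_x/dp = −11.
Point elasticity E = (dQ_x/dp)·(p/Q_x) = -11 × 13.3/130.7 ≈ -1.119.
|E| > 1, so demand is elastic at this price.

-1.119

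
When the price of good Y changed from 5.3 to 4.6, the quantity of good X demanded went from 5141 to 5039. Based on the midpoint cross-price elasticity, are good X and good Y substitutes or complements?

substitutes

%ΔQ_x = (5039 − 5141)/[(5141+5039)/2] = -102/5090 ≈ -0.0200.
%ΔP_y = (4.6 − 5.3)/[(5.3+4.6)/2] ≈ -0.1414.
E_xy = -0.0200/-0.1414 ≈ 0.142.
E_xy > 0, so the goods are substitutes.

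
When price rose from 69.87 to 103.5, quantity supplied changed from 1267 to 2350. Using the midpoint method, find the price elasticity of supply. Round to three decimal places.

%Δq = (2350 − 1267)/[(1267 + 2350)/2] = 1083/1808.5 ≈ 0.5988.
%ΔP = (103.5 − 69.87)/[(69.87 + 103.5)/2] = 33.63/86.685 ≈ 0.3880.
Arc elasticity E = %Δq/%ΔP ≈ 0.5988/0.3880 ≈ 1.544.
|E| > 1: supply is elastic over this range.

1.544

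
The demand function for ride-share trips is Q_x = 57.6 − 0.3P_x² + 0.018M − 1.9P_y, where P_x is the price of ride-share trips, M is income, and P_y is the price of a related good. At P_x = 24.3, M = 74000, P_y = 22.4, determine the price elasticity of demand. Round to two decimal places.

-0.30

At the given point, Q_x = 57.6 − 0.3(24.3)² + 0.018(74000) − 1.9(22.4) = 57.6 − 177.147 + 1332 − 42.56 = 1169.893.
∂Q_x/∂P_x = −2·0.3·P_x = -14.58, so E_p = -14.58·(24.3/1169.893) ≈ -0.30.
|E_p| < 1: demand is inelastic.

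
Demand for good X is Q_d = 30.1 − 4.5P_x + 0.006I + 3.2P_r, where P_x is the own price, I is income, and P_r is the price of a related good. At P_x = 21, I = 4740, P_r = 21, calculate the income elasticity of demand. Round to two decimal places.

0.91

Evaluating quantity at (P_x, I, P_r) gives Q_d = 30.1 − 4.5(21) + 0.006(4740) + 3.2(21) = 30.1 − 94.5 + 28.44 + 67.2 = 31.24.
∂Q_d/∂I = +0.006, so E_I = 0.006·(4740/31.24) ≈ 0.91.
E_I ∈ (0,1): normal good (necessity).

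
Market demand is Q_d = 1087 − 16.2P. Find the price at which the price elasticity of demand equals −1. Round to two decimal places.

For linear demand Q_d = a − bP, E = −bP/(a − bP). |E| = 1 ⇒ bP = a − bP ⇒ P = a/(2b).
P = 1087/(2·16.2) ≈ 33.55.

33.55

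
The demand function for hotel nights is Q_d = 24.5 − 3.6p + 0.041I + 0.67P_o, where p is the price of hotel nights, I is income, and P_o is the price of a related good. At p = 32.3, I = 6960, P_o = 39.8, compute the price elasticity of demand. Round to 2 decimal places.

-0.53

First evaluate Q_d: 24.5 − 3.6(32.3) + 0.041(6960) + 0.67(39.8) = 24.5 − 116.28 + 285.36 + 26.666 = 220.246.
∂Q_d/∂p = −3.6, so E_p = (−3.6)·(32.3/220.246) ≈ -0.53.
|E_p| < 1: demand is inelastic.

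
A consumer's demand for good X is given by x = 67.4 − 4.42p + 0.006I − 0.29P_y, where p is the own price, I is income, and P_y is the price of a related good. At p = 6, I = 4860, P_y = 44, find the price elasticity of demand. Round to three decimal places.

-0.463

At the given point, x = 67.4 − 4.42(6) + 0.006(4860) − 0.29(44) = 67.4 − 26.52 + 29.16 − 12.76 = 57.28.
∂x/∂p = −4.42, so E_p = (−4.42)·(6/57.28) ≈ -0.463.
|E_p| < 1: demand is inelastic.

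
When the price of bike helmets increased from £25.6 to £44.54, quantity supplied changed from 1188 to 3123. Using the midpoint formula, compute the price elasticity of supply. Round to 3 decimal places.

%Δq = (3123 − 1188)/[(1188 + 3123)/2] = 1935/2155.5 ≈ 0.8977.
%ΔP = (44.54 − 25.6)/[(25.6 + 44.54)/2] = 18.94/35.07 ≈ 0.5401.
Arc elasticity E = %Δq/%ΔP ≈ 0.8977/0.5401 ≈ 1.662.
|E| > 1: supply is elastic over this range.

1.662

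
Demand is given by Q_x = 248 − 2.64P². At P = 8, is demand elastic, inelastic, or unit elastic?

elastic

At P = 8, Q_x = 79.04.
dQ_x/dP = −2·2.64·P = −42.24.
Point elasticity E = (dQ_x/dP)·(P/Q_x) = -42.24 × 8/79.04 ≈ -4.275.
|E| ≈ 4.275 > 1, so demand is elastic.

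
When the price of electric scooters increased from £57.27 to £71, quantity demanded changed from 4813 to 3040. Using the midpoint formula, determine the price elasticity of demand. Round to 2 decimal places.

-2.11

%Δq = (3040 − 4813)/[(4813 + 3040)/2] = -1773/3926.5 ≈ -0.4515.
%Δp = (71 − 57.27)/[(57.27 + 71)/2] = 13.73/64.135 ≈ 0.2141.
Arc elasticity E = %Δq/%Δp ≈ -0.4515/0.2141 ≈ -2.11.
|E| > 1: demand is elastic over this range.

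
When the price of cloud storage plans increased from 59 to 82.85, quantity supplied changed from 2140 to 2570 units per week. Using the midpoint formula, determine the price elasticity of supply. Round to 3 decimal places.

0.543

%Δq = (2570 − 2140)/[(2140 + 2570)/2] = 430/2355 ≈ 0.1826.
%Δp = (82.85 − 59)/[(59 + 82.85)/2] = 23.85/70.925 ≈ 0.3363.
Arc elasticity E = %Δq/%Δp ≈ 0.1826/0.3363 ≈ 0.543.
|E| < 1: supply is inelastic over this range.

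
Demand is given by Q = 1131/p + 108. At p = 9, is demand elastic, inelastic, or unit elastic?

inelastic

At p = 9, Q = 233.6667.
dQ/dp = −1131/p² = −13.963.
Point elasticity E = (dQ/dp)·(p/Q) = -13.963 × 9/233.6667 ≈ -0.538.
|E| ≈ 0.538 < 1, so demand is inelastic.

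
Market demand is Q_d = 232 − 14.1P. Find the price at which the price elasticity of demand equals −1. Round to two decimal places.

8.23

For linear demand Q_d = a − bP, E = −bP/(a − bP). |E| = 1 ⇒ bP = a − bP ⇒ P = a/(2b).
P = 232/(2·14.1) ≈ 8.23.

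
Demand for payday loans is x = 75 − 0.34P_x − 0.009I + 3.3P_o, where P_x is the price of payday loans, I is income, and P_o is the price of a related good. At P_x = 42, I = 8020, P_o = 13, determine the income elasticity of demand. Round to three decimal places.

Substituting, x = 75 − 0.34(42) − 0.009(8020) + 3.3(13) = 75 − 14.28 − 72.18 + 42.9 = 31.44.
∂x/∂I = −0.009, so E_I = -0.009·(8020/31.44) ≈ -2.296.
E_I < 0: inferior good.

-2.296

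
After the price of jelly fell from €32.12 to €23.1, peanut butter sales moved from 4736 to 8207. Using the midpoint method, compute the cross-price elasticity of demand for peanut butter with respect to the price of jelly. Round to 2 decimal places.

%ΔQ_x = (8207 − 4736)/[(4736+8207)/2] = 3471/6471.5 ≈ 0.5364.
%ΔP_y = (23.1 − 32.12)/[(32.12+23.1)/2] ≈ -0.3267.
E_xy = 0.5364/-0.3267 ≈ -1.64.
E_xy < 0, so peanut butter and jelly are complements.

-1.64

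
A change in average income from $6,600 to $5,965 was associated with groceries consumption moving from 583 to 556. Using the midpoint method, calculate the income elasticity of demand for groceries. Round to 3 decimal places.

0.469

%ΔQ = (556 − 583)/[(583+556)/2] = -27/569.5 ≈ -0.0474.
%ΔI = (5,965 − 6,600)/[(6,600+5,965)/2] = -635/6282.5 ≈ -0.1011.
E_I = %ΔQ/%ΔI ≈ 0.469.
E_I ∈ (0,1): normal good (necessity).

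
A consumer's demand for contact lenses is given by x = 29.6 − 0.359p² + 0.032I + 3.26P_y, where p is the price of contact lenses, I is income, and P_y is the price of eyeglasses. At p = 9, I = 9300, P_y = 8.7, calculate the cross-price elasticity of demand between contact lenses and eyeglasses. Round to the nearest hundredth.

First evaluate x: 29.6 − 0.359(9)² + 0.032(9300) + 3.26(8.7) = 29.6 − 29.079 + 297.6 + 28.362 = 326.483.
∂x/∂P_y = +3.26, so E_xy = 3.26·(8.7/326.483) ≈ 0.09.
E_xy > 0: the goods are substitutes.

0.09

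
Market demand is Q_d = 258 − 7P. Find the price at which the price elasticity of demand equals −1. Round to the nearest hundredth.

For linear demand Q_d = a − bP, E = −bP/(a − bP). |E| = 1 ⇒ bP = a − bP ⇒ P = a/(2b).
P = 258/(2·7) ≈ 18.43.

18.43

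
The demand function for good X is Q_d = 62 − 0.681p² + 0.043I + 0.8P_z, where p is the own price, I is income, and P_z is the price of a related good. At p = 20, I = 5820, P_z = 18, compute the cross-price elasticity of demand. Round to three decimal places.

At the given point, Q_d = 62 − 0.681(20)² + 0.043(5820) + 0.8(18) = 62 − 272.4 + 250.26 + 14.4 = 54.26.
∂Q_d/∂P_z = +0.8, so E_xy = 0.8·(18/54.26) ≈ 0.265.
E_xy > 0: the goods are substitutes.

0.265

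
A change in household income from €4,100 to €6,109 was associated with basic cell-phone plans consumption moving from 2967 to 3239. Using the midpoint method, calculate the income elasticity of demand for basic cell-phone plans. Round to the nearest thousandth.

0.223

%ΔQ = (3239 − 2967)/[(2967+3239)/2] = 272/3103 ≈ 0.0877.
%ΔI = (6,109 − 4,100)/[(4,100+6,109)/2] = 2009/5104.5 ≈ 0.3936.
E_I = %ΔQ/%ΔI ≈ 0.223.
E_I ∈ (0,1): normal good (necessity).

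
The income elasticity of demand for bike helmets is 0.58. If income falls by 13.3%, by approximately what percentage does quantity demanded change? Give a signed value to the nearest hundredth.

%ΔQ ≈ E × %ΔI = (0.58) × (-13.3%) ≈ -7.71%.

-7.71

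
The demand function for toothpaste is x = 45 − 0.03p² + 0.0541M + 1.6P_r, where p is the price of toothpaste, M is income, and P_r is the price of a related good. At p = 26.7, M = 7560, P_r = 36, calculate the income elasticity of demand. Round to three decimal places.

x = 45 − 0.03(26.7)² + 0.0541(7560) + 1.6(36) = 45 − 21.3867 + 408.996 + 57.6 = 490.2093.
∂x/∂M = +0.0541, so E_I = 0.0541·(7560/490.2093) ≈ 0.834.
E_I ∈ (0,1): normal good (necessity).

0.834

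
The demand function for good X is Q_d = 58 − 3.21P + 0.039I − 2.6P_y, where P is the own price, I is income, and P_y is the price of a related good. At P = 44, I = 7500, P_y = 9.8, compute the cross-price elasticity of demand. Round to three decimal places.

-0.139

Q_d = 58 − 3.21(44) + 0.039(7500) − 2.6(9.8) = 58 − 141.24 + 292.5 − 25.48 = 183.78.
∂Q_d/∂P_y = −2.6, so E_xy = -2.6·(9.8/183.78) ≈ -0.139.
E_xy < 0: the goods are complements.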